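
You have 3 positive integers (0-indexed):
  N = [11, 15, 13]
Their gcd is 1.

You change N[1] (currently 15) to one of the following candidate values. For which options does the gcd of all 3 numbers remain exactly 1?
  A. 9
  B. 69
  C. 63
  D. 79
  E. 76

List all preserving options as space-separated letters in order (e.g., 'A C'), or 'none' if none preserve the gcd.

Old gcd = 1; gcd of others (without N[1]) = 1
New gcd for candidate v: gcd(1, v). Preserves old gcd iff gcd(1, v) = 1.
  Option A: v=9, gcd(1,9)=1 -> preserves
  Option B: v=69, gcd(1,69)=1 -> preserves
  Option C: v=63, gcd(1,63)=1 -> preserves
  Option D: v=79, gcd(1,79)=1 -> preserves
  Option E: v=76, gcd(1,76)=1 -> preserves

Answer: A B C D E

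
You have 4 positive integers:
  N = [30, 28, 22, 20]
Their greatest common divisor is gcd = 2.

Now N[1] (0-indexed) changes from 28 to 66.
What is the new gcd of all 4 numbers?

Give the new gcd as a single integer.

Answer: 2

Derivation:
Numbers: [30, 28, 22, 20], gcd = 2
Change: index 1, 28 -> 66
gcd of the OTHER numbers (without index 1): gcd([30, 22, 20]) = 2
New gcd = gcd(g_others, new_val) = gcd(2, 66) = 2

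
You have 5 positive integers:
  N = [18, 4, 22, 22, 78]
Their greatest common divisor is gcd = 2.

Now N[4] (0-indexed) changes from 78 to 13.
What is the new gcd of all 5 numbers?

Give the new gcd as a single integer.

Answer: 1

Derivation:
Numbers: [18, 4, 22, 22, 78], gcd = 2
Change: index 4, 78 -> 13
gcd of the OTHER numbers (without index 4): gcd([18, 4, 22, 22]) = 2
New gcd = gcd(g_others, new_val) = gcd(2, 13) = 1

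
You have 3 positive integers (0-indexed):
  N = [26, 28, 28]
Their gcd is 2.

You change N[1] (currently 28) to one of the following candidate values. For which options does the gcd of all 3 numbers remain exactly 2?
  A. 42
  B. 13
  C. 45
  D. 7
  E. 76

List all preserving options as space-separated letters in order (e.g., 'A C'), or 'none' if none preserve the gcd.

Answer: A E

Derivation:
Old gcd = 2; gcd of others (without N[1]) = 2
New gcd for candidate v: gcd(2, v). Preserves old gcd iff gcd(2, v) = 2.
  Option A: v=42, gcd(2,42)=2 -> preserves
  Option B: v=13, gcd(2,13)=1 -> changes
  Option C: v=45, gcd(2,45)=1 -> changes
  Option D: v=7, gcd(2,7)=1 -> changes
  Option E: v=76, gcd(2,76)=2 -> preserves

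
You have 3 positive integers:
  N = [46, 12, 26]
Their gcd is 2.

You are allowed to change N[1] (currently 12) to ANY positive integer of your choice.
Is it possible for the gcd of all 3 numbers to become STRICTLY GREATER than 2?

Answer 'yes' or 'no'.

Answer: no

Derivation:
Current gcd = 2
gcd of all OTHER numbers (without N[1]=12): gcd([46, 26]) = 2
The new gcd after any change is gcd(2, new_value).
This can be at most 2.
Since 2 = old gcd 2, the gcd can only stay the same or decrease.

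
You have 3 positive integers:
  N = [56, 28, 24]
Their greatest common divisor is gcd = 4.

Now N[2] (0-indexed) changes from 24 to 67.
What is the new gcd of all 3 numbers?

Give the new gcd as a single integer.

Answer: 1

Derivation:
Numbers: [56, 28, 24], gcd = 4
Change: index 2, 24 -> 67
gcd of the OTHER numbers (without index 2): gcd([56, 28]) = 28
New gcd = gcd(g_others, new_val) = gcd(28, 67) = 1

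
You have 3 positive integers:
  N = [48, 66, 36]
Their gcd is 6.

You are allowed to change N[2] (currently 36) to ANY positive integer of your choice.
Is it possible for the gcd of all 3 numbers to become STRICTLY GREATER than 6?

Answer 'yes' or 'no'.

Current gcd = 6
gcd of all OTHER numbers (without N[2]=36): gcd([48, 66]) = 6
The new gcd after any change is gcd(6, new_value).
This can be at most 6.
Since 6 = old gcd 6, the gcd can only stay the same or decrease.

Answer: no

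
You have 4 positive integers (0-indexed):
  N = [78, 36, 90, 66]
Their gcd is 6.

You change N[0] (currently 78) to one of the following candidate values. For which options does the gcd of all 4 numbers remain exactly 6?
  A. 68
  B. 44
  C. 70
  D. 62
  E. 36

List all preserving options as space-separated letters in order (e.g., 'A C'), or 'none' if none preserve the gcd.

Old gcd = 6; gcd of others (without N[0]) = 6
New gcd for candidate v: gcd(6, v). Preserves old gcd iff gcd(6, v) = 6.
  Option A: v=68, gcd(6,68)=2 -> changes
  Option B: v=44, gcd(6,44)=2 -> changes
  Option C: v=70, gcd(6,70)=2 -> changes
  Option D: v=62, gcd(6,62)=2 -> changes
  Option E: v=36, gcd(6,36)=6 -> preserves

Answer: E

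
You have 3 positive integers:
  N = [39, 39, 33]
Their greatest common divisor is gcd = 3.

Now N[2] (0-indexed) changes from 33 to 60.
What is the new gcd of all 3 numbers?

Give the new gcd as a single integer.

Numbers: [39, 39, 33], gcd = 3
Change: index 2, 33 -> 60
gcd of the OTHER numbers (without index 2): gcd([39, 39]) = 39
New gcd = gcd(g_others, new_val) = gcd(39, 60) = 3

Answer: 3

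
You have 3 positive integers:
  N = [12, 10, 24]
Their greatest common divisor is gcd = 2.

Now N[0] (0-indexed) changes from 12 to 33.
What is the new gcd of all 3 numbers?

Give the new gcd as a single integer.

Answer: 1

Derivation:
Numbers: [12, 10, 24], gcd = 2
Change: index 0, 12 -> 33
gcd of the OTHER numbers (without index 0): gcd([10, 24]) = 2
New gcd = gcd(g_others, new_val) = gcd(2, 33) = 1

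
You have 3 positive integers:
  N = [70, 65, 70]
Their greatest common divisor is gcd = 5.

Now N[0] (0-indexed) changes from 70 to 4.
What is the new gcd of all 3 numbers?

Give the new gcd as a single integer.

Answer: 1

Derivation:
Numbers: [70, 65, 70], gcd = 5
Change: index 0, 70 -> 4
gcd of the OTHER numbers (without index 0): gcd([65, 70]) = 5
New gcd = gcd(g_others, new_val) = gcd(5, 4) = 1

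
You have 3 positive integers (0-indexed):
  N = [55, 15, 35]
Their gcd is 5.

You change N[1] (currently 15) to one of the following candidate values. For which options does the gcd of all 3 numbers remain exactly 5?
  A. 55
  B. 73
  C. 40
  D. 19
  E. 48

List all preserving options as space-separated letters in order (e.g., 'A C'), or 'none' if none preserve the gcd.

Old gcd = 5; gcd of others (without N[1]) = 5
New gcd for candidate v: gcd(5, v). Preserves old gcd iff gcd(5, v) = 5.
  Option A: v=55, gcd(5,55)=5 -> preserves
  Option B: v=73, gcd(5,73)=1 -> changes
  Option C: v=40, gcd(5,40)=5 -> preserves
  Option D: v=19, gcd(5,19)=1 -> changes
  Option E: v=48, gcd(5,48)=1 -> changes

Answer: A C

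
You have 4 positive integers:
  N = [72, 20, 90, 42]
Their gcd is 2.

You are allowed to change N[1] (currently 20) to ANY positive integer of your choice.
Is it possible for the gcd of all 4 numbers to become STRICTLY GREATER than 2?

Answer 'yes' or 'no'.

Current gcd = 2
gcd of all OTHER numbers (without N[1]=20): gcd([72, 90, 42]) = 6
The new gcd after any change is gcd(6, new_value).
This can be at most 6.
Since 6 > old gcd 2, the gcd CAN increase (e.g., set N[1] = 6).

Answer: yes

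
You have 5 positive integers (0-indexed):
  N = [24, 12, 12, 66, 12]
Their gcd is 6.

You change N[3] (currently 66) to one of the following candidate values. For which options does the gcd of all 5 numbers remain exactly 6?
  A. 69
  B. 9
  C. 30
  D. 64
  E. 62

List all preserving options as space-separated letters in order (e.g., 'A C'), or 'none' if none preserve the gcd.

Answer: C

Derivation:
Old gcd = 6; gcd of others (without N[3]) = 12
New gcd for candidate v: gcd(12, v). Preserves old gcd iff gcd(12, v) = 6.
  Option A: v=69, gcd(12,69)=3 -> changes
  Option B: v=9, gcd(12,9)=3 -> changes
  Option C: v=30, gcd(12,30)=6 -> preserves
  Option D: v=64, gcd(12,64)=4 -> changes
  Option E: v=62, gcd(12,62)=2 -> changes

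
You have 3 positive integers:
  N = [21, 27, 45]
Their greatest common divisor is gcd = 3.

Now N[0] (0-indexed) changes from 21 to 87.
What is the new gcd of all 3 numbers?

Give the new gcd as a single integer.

Numbers: [21, 27, 45], gcd = 3
Change: index 0, 21 -> 87
gcd of the OTHER numbers (without index 0): gcd([27, 45]) = 9
New gcd = gcd(g_others, new_val) = gcd(9, 87) = 3

Answer: 3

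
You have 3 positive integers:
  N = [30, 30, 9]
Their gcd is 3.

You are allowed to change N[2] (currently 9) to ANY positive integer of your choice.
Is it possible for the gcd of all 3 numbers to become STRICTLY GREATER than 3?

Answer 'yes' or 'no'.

Current gcd = 3
gcd of all OTHER numbers (without N[2]=9): gcd([30, 30]) = 30
The new gcd after any change is gcd(30, new_value).
This can be at most 30.
Since 30 > old gcd 3, the gcd CAN increase (e.g., set N[2] = 30).

Answer: yes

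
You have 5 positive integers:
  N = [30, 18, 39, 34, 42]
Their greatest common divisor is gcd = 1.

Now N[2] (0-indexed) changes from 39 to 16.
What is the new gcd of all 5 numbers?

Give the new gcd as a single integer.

Answer: 2

Derivation:
Numbers: [30, 18, 39, 34, 42], gcd = 1
Change: index 2, 39 -> 16
gcd of the OTHER numbers (without index 2): gcd([30, 18, 34, 42]) = 2
New gcd = gcd(g_others, new_val) = gcd(2, 16) = 2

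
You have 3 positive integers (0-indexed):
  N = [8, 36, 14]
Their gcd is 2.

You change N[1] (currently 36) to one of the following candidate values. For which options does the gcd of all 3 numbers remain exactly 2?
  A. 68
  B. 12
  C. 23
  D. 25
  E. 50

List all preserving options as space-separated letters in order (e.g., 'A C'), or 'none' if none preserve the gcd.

Old gcd = 2; gcd of others (without N[1]) = 2
New gcd for candidate v: gcd(2, v). Preserves old gcd iff gcd(2, v) = 2.
  Option A: v=68, gcd(2,68)=2 -> preserves
  Option B: v=12, gcd(2,12)=2 -> preserves
  Option C: v=23, gcd(2,23)=1 -> changes
  Option D: v=25, gcd(2,25)=1 -> changes
  Option E: v=50, gcd(2,50)=2 -> preserves

Answer: A B E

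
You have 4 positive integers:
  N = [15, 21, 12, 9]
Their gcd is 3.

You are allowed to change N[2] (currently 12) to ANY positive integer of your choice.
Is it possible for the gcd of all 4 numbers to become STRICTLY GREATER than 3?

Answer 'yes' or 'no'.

Answer: no

Derivation:
Current gcd = 3
gcd of all OTHER numbers (without N[2]=12): gcd([15, 21, 9]) = 3
The new gcd after any change is gcd(3, new_value).
This can be at most 3.
Since 3 = old gcd 3, the gcd can only stay the same or decrease.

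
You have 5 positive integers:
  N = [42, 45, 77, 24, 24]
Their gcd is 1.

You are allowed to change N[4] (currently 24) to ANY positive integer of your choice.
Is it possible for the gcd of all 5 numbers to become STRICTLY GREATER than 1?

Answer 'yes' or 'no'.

Answer: no

Derivation:
Current gcd = 1
gcd of all OTHER numbers (without N[4]=24): gcd([42, 45, 77, 24]) = 1
The new gcd after any change is gcd(1, new_value).
This can be at most 1.
Since 1 = old gcd 1, the gcd can only stay the same or decrease.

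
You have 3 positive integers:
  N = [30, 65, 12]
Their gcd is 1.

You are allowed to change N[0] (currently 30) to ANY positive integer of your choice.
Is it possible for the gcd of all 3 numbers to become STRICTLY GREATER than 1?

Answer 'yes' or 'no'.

Answer: no

Derivation:
Current gcd = 1
gcd of all OTHER numbers (without N[0]=30): gcd([65, 12]) = 1
The new gcd after any change is gcd(1, new_value).
This can be at most 1.
Since 1 = old gcd 1, the gcd can only stay the same or decrease.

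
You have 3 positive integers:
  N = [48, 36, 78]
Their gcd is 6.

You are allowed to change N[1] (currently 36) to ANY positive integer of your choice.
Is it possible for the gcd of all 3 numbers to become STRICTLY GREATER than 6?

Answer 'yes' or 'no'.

Current gcd = 6
gcd of all OTHER numbers (without N[1]=36): gcd([48, 78]) = 6
The new gcd after any change is gcd(6, new_value).
This can be at most 6.
Since 6 = old gcd 6, the gcd can only stay the same or decrease.

Answer: no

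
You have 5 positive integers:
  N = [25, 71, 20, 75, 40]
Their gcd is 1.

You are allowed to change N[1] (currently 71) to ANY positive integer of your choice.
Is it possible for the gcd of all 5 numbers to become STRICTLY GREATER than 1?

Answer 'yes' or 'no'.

Answer: yes

Derivation:
Current gcd = 1
gcd of all OTHER numbers (without N[1]=71): gcd([25, 20, 75, 40]) = 5
The new gcd after any change is gcd(5, new_value).
This can be at most 5.
Since 5 > old gcd 1, the gcd CAN increase (e.g., set N[1] = 5).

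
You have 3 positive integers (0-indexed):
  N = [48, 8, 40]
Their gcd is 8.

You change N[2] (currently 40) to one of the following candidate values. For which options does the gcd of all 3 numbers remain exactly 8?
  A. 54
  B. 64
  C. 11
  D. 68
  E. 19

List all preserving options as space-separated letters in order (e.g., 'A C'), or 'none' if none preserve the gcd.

Old gcd = 8; gcd of others (without N[2]) = 8
New gcd for candidate v: gcd(8, v). Preserves old gcd iff gcd(8, v) = 8.
  Option A: v=54, gcd(8,54)=2 -> changes
  Option B: v=64, gcd(8,64)=8 -> preserves
  Option C: v=11, gcd(8,11)=1 -> changes
  Option D: v=68, gcd(8,68)=4 -> changes
  Option E: v=19, gcd(8,19)=1 -> changes

Answer: B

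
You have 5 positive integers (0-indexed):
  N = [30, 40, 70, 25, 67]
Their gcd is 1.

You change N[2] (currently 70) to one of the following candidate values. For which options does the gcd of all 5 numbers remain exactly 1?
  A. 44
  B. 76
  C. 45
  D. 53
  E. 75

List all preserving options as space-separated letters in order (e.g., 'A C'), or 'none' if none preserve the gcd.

Answer: A B C D E

Derivation:
Old gcd = 1; gcd of others (without N[2]) = 1
New gcd for candidate v: gcd(1, v). Preserves old gcd iff gcd(1, v) = 1.
  Option A: v=44, gcd(1,44)=1 -> preserves
  Option B: v=76, gcd(1,76)=1 -> preserves
  Option C: v=45, gcd(1,45)=1 -> preserves
  Option D: v=53, gcd(1,53)=1 -> preserves
  Option E: v=75, gcd(1,75)=1 -> preserves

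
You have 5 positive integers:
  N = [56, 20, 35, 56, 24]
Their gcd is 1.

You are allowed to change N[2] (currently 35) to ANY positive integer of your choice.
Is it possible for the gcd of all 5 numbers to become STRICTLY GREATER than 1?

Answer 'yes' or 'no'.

Current gcd = 1
gcd of all OTHER numbers (without N[2]=35): gcd([56, 20, 56, 24]) = 4
The new gcd after any change is gcd(4, new_value).
This can be at most 4.
Since 4 > old gcd 1, the gcd CAN increase (e.g., set N[2] = 4).

Answer: yes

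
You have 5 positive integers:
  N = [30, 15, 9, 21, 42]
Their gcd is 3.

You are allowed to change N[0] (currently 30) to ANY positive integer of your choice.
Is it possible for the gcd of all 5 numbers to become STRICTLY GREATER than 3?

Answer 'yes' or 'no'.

Answer: no

Derivation:
Current gcd = 3
gcd of all OTHER numbers (without N[0]=30): gcd([15, 9, 21, 42]) = 3
The new gcd after any change is gcd(3, new_value).
This can be at most 3.
Since 3 = old gcd 3, the gcd can only stay the same or decrease.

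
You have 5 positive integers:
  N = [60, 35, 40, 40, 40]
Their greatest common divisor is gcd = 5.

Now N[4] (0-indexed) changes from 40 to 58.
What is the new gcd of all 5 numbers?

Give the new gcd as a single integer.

Numbers: [60, 35, 40, 40, 40], gcd = 5
Change: index 4, 40 -> 58
gcd of the OTHER numbers (without index 4): gcd([60, 35, 40, 40]) = 5
New gcd = gcd(g_others, new_val) = gcd(5, 58) = 1

Answer: 1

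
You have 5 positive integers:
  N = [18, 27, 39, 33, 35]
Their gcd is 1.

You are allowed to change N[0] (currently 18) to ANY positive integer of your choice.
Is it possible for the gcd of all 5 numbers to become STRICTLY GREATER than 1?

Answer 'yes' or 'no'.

Answer: no

Derivation:
Current gcd = 1
gcd of all OTHER numbers (without N[0]=18): gcd([27, 39, 33, 35]) = 1
The new gcd after any change is gcd(1, new_value).
This can be at most 1.
Since 1 = old gcd 1, the gcd can only stay the same or decrease.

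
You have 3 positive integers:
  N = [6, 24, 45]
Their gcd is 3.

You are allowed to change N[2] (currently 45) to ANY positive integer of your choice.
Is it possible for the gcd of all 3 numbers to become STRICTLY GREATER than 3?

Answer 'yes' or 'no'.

Answer: yes

Derivation:
Current gcd = 3
gcd of all OTHER numbers (without N[2]=45): gcd([6, 24]) = 6
The new gcd after any change is gcd(6, new_value).
This can be at most 6.
Since 6 > old gcd 3, the gcd CAN increase (e.g., set N[2] = 6).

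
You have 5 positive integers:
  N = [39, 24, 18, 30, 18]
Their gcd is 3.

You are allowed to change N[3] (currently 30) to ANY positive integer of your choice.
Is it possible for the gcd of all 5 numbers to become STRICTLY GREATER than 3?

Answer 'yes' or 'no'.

Current gcd = 3
gcd of all OTHER numbers (without N[3]=30): gcd([39, 24, 18, 18]) = 3
The new gcd after any change is gcd(3, new_value).
This can be at most 3.
Since 3 = old gcd 3, the gcd can only stay the same or decrease.

Answer: no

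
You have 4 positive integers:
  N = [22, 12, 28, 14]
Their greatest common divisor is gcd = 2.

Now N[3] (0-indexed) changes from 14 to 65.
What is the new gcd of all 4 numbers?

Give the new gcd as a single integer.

Numbers: [22, 12, 28, 14], gcd = 2
Change: index 3, 14 -> 65
gcd of the OTHER numbers (without index 3): gcd([22, 12, 28]) = 2
New gcd = gcd(g_others, new_val) = gcd(2, 65) = 1

Answer: 1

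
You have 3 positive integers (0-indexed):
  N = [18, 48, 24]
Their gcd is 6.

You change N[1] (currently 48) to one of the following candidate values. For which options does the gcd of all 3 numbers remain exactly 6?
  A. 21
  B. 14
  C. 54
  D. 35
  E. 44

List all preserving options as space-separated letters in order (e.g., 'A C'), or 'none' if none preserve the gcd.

Old gcd = 6; gcd of others (without N[1]) = 6
New gcd for candidate v: gcd(6, v). Preserves old gcd iff gcd(6, v) = 6.
  Option A: v=21, gcd(6,21)=3 -> changes
  Option B: v=14, gcd(6,14)=2 -> changes
  Option C: v=54, gcd(6,54)=6 -> preserves
  Option D: v=35, gcd(6,35)=1 -> changes
  Option E: v=44, gcd(6,44)=2 -> changes

Answer: C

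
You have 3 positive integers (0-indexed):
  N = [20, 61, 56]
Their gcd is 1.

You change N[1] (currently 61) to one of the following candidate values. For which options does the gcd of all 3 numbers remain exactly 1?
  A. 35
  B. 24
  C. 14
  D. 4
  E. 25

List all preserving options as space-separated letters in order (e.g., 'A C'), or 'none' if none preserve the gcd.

Answer: A E

Derivation:
Old gcd = 1; gcd of others (without N[1]) = 4
New gcd for candidate v: gcd(4, v). Preserves old gcd iff gcd(4, v) = 1.
  Option A: v=35, gcd(4,35)=1 -> preserves
  Option B: v=24, gcd(4,24)=4 -> changes
  Option C: v=14, gcd(4,14)=2 -> changes
  Option D: v=4, gcd(4,4)=4 -> changes
  Option E: v=25, gcd(4,25)=1 -> preserves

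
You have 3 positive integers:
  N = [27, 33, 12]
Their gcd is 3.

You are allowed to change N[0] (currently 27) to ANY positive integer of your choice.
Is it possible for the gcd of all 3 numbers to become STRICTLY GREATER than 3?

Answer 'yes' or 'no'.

Answer: no

Derivation:
Current gcd = 3
gcd of all OTHER numbers (without N[0]=27): gcd([33, 12]) = 3
The new gcd after any change is gcd(3, new_value).
This can be at most 3.
Since 3 = old gcd 3, the gcd can only stay the same or decrease.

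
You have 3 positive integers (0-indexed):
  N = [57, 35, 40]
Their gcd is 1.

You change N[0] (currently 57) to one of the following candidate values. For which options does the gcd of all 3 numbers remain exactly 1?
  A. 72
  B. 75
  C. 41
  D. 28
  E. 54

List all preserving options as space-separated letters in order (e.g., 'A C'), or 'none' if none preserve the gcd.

Answer: A C D E

Derivation:
Old gcd = 1; gcd of others (without N[0]) = 5
New gcd for candidate v: gcd(5, v). Preserves old gcd iff gcd(5, v) = 1.
  Option A: v=72, gcd(5,72)=1 -> preserves
  Option B: v=75, gcd(5,75)=5 -> changes
  Option C: v=41, gcd(5,41)=1 -> preserves
  Option D: v=28, gcd(5,28)=1 -> preserves
  Option E: v=54, gcd(5,54)=1 -> preserves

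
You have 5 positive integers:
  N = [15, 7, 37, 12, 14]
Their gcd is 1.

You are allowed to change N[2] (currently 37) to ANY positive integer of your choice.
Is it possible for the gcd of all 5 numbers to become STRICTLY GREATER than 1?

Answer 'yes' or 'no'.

Current gcd = 1
gcd of all OTHER numbers (without N[2]=37): gcd([15, 7, 12, 14]) = 1
The new gcd after any change is gcd(1, new_value).
This can be at most 1.
Since 1 = old gcd 1, the gcd can only stay the same or decrease.

Answer: no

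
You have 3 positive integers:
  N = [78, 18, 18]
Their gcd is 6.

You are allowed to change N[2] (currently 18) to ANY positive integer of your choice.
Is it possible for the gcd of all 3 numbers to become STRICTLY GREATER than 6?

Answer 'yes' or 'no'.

Current gcd = 6
gcd of all OTHER numbers (without N[2]=18): gcd([78, 18]) = 6
The new gcd after any change is gcd(6, new_value).
This can be at most 6.
Since 6 = old gcd 6, the gcd can only stay the same or decrease.

Answer: no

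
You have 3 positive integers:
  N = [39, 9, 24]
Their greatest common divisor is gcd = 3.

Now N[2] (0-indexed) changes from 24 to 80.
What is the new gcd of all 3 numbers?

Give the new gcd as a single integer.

Answer: 1

Derivation:
Numbers: [39, 9, 24], gcd = 3
Change: index 2, 24 -> 80
gcd of the OTHER numbers (without index 2): gcd([39, 9]) = 3
New gcd = gcd(g_others, new_val) = gcd(3, 80) = 1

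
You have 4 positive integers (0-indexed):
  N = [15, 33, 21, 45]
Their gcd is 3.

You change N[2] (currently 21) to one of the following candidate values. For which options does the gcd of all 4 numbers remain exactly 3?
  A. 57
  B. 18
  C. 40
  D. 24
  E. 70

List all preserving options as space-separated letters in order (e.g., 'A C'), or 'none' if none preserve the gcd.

Answer: A B D

Derivation:
Old gcd = 3; gcd of others (without N[2]) = 3
New gcd for candidate v: gcd(3, v). Preserves old gcd iff gcd(3, v) = 3.
  Option A: v=57, gcd(3,57)=3 -> preserves
  Option B: v=18, gcd(3,18)=3 -> preserves
  Option C: v=40, gcd(3,40)=1 -> changes
  Option D: v=24, gcd(3,24)=3 -> preserves
  Option E: v=70, gcd(3,70)=1 -> changes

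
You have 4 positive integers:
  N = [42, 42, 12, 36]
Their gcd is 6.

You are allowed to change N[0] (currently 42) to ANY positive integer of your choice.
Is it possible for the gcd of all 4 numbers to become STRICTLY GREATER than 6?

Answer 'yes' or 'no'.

Current gcd = 6
gcd of all OTHER numbers (without N[0]=42): gcd([42, 12, 36]) = 6
The new gcd after any change is gcd(6, new_value).
This can be at most 6.
Since 6 = old gcd 6, the gcd can only stay the same or decrease.

Answer: no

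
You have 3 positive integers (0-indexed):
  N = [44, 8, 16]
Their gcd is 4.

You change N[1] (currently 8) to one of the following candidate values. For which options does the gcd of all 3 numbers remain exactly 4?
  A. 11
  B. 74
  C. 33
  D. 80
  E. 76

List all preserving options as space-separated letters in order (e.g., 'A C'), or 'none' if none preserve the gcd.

Old gcd = 4; gcd of others (without N[1]) = 4
New gcd for candidate v: gcd(4, v). Preserves old gcd iff gcd(4, v) = 4.
  Option A: v=11, gcd(4,11)=1 -> changes
  Option B: v=74, gcd(4,74)=2 -> changes
  Option C: v=33, gcd(4,33)=1 -> changes
  Option D: v=80, gcd(4,80)=4 -> preserves
  Option E: v=76, gcd(4,76)=4 -> preserves

Answer: D E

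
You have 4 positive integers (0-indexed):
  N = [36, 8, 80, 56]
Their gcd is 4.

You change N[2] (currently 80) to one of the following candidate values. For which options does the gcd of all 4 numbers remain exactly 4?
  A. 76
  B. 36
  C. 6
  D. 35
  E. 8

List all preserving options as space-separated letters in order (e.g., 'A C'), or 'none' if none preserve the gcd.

Answer: A B E

Derivation:
Old gcd = 4; gcd of others (without N[2]) = 4
New gcd for candidate v: gcd(4, v). Preserves old gcd iff gcd(4, v) = 4.
  Option A: v=76, gcd(4,76)=4 -> preserves
  Option B: v=36, gcd(4,36)=4 -> preserves
  Option C: v=6, gcd(4,6)=2 -> changes
  Option D: v=35, gcd(4,35)=1 -> changes
  Option E: v=8, gcd(4,8)=4 -> preserves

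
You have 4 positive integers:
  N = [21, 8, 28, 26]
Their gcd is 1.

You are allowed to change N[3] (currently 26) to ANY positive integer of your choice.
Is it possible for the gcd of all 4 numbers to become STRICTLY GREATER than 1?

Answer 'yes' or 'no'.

Current gcd = 1
gcd of all OTHER numbers (without N[3]=26): gcd([21, 8, 28]) = 1
The new gcd after any change is gcd(1, new_value).
This can be at most 1.
Since 1 = old gcd 1, the gcd can only stay the same or decrease.

Answer: no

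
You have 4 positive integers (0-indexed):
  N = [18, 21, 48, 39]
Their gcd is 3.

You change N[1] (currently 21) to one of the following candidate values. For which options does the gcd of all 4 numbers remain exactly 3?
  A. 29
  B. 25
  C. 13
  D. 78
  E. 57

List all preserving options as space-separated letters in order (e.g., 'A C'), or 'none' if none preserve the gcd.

Answer: D E

Derivation:
Old gcd = 3; gcd of others (without N[1]) = 3
New gcd for candidate v: gcd(3, v). Preserves old gcd iff gcd(3, v) = 3.
  Option A: v=29, gcd(3,29)=1 -> changes
  Option B: v=25, gcd(3,25)=1 -> changes
  Option C: v=13, gcd(3,13)=1 -> changes
  Option D: v=78, gcd(3,78)=3 -> preserves
  Option E: v=57, gcd(3,57)=3 -> preserves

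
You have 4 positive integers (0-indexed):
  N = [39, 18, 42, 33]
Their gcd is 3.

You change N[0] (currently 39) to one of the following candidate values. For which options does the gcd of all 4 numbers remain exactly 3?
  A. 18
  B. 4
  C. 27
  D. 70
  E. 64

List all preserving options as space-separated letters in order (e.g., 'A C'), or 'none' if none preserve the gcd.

Answer: A C

Derivation:
Old gcd = 3; gcd of others (without N[0]) = 3
New gcd for candidate v: gcd(3, v). Preserves old gcd iff gcd(3, v) = 3.
  Option A: v=18, gcd(3,18)=3 -> preserves
  Option B: v=4, gcd(3,4)=1 -> changes
  Option C: v=27, gcd(3,27)=3 -> preserves
  Option D: v=70, gcd(3,70)=1 -> changes
  Option E: v=64, gcd(3,64)=1 -> changes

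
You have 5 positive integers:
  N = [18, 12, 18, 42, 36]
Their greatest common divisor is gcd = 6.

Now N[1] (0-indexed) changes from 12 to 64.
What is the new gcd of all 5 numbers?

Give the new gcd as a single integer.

Answer: 2

Derivation:
Numbers: [18, 12, 18, 42, 36], gcd = 6
Change: index 1, 12 -> 64
gcd of the OTHER numbers (without index 1): gcd([18, 18, 42, 36]) = 6
New gcd = gcd(g_others, new_val) = gcd(6, 64) = 2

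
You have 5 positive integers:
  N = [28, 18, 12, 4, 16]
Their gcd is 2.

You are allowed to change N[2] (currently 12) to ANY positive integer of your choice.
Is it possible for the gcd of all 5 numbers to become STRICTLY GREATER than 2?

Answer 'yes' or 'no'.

Answer: no

Derivation:
Current gcd = 2
gcd of all OTHER numbers (without N[2]=12): gcd([28, 18, 4, 16]) = 2
The new gcd after any change is gcd(2, new_value).
This can be at most 2.
Since 2 = old gcd 2, the gcd can only stay the same or decrease.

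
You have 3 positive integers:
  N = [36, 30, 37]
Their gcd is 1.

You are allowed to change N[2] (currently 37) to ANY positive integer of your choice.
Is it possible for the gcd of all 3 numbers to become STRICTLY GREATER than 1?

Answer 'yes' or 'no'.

Current gcd = 1
gcd of all OTHER numbers (without N[2]=37): gcd([36, 30]) = 6
The new gcd after any change is gcd(6, new_value).
This can be at most 6.
Since 6 > old gcd 1, the gcd CAN increase (e.g., set N[2] = 6).

Answer: yes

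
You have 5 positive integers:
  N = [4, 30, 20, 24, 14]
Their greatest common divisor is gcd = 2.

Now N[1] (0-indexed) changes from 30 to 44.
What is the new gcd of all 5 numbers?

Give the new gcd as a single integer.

Numbers: [4, 30, 20, 24, 14], gcd = 2
Change: index 1, 30 -> 44
gcd of the OTHER numbers (without index 1): gcd([4, 20, 24, 14]) = 2
New gcd = gcd(g_others, new_val) = gcd(2, 44) = 2

Answer: 2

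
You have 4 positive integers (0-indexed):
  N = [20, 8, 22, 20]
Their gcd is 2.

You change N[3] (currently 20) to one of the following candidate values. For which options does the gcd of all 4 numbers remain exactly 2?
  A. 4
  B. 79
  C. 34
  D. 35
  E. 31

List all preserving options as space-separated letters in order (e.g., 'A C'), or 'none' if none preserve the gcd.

Answer: A C

Derivation:
Old gcd = 2; gcd of others (without N[3]) = 2
New gcd for candidate v: gcd(2, v). Preserves old gcd iff gcd(2, v) = 2.
  Option A: v=4, gcd(2,4)=2 -> preserves
  Option B: v=79, gcd(2,79)=1 -> changes
  Option C: v=34, gcd(2,34)=2 -> preserves
  Option D: v=35, gcd(2,35)=1 -> changes
  Option E: v=31, gcd(2,31)=1 -> changes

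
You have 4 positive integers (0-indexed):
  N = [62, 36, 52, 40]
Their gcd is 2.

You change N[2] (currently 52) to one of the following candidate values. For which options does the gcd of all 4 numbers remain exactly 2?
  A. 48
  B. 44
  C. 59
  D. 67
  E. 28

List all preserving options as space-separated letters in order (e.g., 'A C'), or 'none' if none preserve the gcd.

Answer: A B E

Derivation:
Old gcd = 2; gcd of others (without N[2]) = 2
New gcd for candidate v: gcd(2, v). Preserves old gcd iff gcd(2, v) = 2.
  Option A: v=48, gcd(2,48)=2 -> preserves
  Option B: v=44, gcd(2,44)=2 -> preserves
  Option C: v=59, gcd(2,59)=1 -> changes
  Option D: v=67, gcd(2,67)=1 -> changes
  Option E: v=28, gcd(2,28)=2 -> preserves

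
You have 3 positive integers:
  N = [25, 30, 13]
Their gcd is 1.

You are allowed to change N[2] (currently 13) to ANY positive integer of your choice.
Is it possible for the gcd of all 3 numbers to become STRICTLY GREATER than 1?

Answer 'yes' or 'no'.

Current gcd = 1
gcd of all OTHER numbers (without N[2]=13): gcd([25, 30]) = 5
The new gcd after any change is gcd(5, new_value).
This can be at most 5.
Since 5 > old gcd 1, the gcd CAN increase (e.g., set N[2] = 5).

Answer: yes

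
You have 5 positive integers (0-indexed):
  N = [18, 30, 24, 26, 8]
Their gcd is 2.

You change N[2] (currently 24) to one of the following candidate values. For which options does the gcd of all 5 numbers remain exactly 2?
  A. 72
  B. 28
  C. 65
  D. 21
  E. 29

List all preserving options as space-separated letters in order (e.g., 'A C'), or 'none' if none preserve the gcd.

Answer: A B

Derivation:
Old gcd = 2; gcd of others (without N[2]) = 2
New gcd for candidate v: gcd(2, v). Preserves old gcd iff gcd(2, v) = 2.
  Option A: v=72, gcd(2,72)=2 -> preserves
  Option B: v=28, gcd(2,28)=2 -> preserves
  Option C: v=65, gcd(2,65)=1 -> changes
  Option D: v=21, gcd(2,21)=1 -> changes
  Option E: v=29, gcd(2,29)=1 -> changes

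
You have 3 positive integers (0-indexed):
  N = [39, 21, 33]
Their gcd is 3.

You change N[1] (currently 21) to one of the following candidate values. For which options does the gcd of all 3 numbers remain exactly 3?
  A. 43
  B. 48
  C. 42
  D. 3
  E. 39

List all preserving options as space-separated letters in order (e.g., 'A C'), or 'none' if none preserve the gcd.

Answer: B C D E

Derivation:
Old gcd = 3; gcd of others (without N[1]) = 3
New gcd for candidate v: gcd(3, v). Preserves old gcd iff gcd(3, v) = 3.
  Option A: v=43, gcd(3,43)=1 -> changes
  Option B: v=48, gcd(3,48)=3 -> preserves
  Option C: v=42, gcd(3,42)=3 -> preserves
  Option D: v=3, gcd(3,3)=3 -> preserves
  Option E: v=39, gcd(3,39)=3 -> preserves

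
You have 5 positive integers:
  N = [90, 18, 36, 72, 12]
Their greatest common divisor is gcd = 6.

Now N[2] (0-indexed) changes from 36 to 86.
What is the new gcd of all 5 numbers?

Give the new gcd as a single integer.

Answer: 2

Derivation:
Numbers: [90, 18, 36, 72, 12], gcd = 6
Change: index 2, 36 -> 86
gcd of the OTHER numbers (without index 2): gcd([90, 18, 72, 12]) = 6
New gcd = gcd(g_others, new_val) = gcd(6, 86) = 2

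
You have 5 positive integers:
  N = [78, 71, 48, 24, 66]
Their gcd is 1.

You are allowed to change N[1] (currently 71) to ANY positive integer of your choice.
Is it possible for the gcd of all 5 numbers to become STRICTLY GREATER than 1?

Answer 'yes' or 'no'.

Answer: yes

Derivation:
Current gcd = 1
gcd of all OTHER numbers (without N[1]=71): gcd([78, 48, 24, 66]) = 6
The new gcd after any change is gcd(6, new_value).
This can be at most 6.
Since 6 > old gcd 1, the gcd CAN increase (e.g., set N[1] = 6).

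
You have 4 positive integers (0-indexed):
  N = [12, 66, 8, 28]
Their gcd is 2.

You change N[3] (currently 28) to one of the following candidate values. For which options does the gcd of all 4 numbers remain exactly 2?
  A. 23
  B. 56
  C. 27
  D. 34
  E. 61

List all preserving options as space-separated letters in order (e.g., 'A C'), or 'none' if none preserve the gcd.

Old gcd = 2; gcd of others (without N[3]) = 2
New gcd for candidate v: gcd(2, v). Preserves old gcd iff gcd(2, v) = 2.
  Option A: v=23, gcd(2,23)=1 -> changes
  Option B: v=56, gcd(2,56)=2 -> preserves
  Option C: v=27, gcd(2,27)=1 -> changes
  Option D: v=34, gcd(2,34)=2 -> preserves
  Option E: v=61, gcd(2,61)=1 -> changes

Answer: B D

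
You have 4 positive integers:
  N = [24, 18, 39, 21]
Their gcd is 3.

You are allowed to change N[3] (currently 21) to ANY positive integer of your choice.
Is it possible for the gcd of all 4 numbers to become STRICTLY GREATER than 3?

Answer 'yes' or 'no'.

Answer: no

Derivation:
Current gcd = 3
gcd of all OTHER numbers (without N[3]=21): gcd([24, 18, 39]) = 3
The new gcd after any change is gcd(3, new_value).
This can be at most 3.
Since 3 = old gcd 3, the gcd can only stay the same or decrease.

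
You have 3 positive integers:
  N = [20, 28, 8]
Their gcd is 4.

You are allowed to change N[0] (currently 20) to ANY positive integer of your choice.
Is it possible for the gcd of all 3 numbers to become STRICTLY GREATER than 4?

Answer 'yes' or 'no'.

Current gcd = 4
gcd of all OTHER numbers (without N[0]=20): gcd([28, 8]) = 4
The new gcd after any change is gcd(4, new_value).
This can be at most 4.
Since 4 = old gcd 4, the gcd can only stay the same or decrease.

Answer: no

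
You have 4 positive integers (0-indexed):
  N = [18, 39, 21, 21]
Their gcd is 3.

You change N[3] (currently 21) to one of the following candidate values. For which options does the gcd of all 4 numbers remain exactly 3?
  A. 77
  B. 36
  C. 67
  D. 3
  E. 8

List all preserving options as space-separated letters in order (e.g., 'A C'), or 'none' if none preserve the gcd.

Old gcd = 3; gcd of others (without N[3]) = 3
New gcd for candidate v: gcd(3, v). Preserves old gcd iff gcd(3, v) = 3.
  Option A: v=77, gcd(3,77)=1 -> changes
  Option B: v=36, gcd(3,36)=3 -> preserves
  Option C: v=67, gcd(3,67)=1 -> changes
  Option D: v=3, gcd(3,3)=3 -> preserves
  Option E: v=8, gcd(3,8)=1 -> changes

Answer: B D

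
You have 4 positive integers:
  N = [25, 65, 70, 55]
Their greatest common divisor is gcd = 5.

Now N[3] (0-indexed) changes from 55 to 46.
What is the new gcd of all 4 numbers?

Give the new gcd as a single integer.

Answer: 1

Derivation:
Numbers: [25, 65, 70, 55], gcd = 5
Change: index 3, 55 -> 46
gcd of the OTHER numbers (without index 3): gcd([25, 65, 70]) = 5
New gcd = gcd(g_others, new_val) = gcd(5, 46) = 1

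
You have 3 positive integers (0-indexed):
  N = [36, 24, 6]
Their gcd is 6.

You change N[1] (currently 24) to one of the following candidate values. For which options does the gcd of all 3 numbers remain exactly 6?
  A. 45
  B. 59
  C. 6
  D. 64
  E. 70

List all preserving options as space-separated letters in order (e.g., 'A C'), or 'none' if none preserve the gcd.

Answer: C

Derivation:
Old gcd = 6; gcd of others (without N[1]) = 6
New gcd for candidate v: gcd(6, v). Preserves old gcd iff gcd(6, v) = 6.
  Option A: v=45, gcd(6,45)=3 -> changes
  Option B: v=59, gcd(6,59)=1 -> changes
  Option C: v=6, gcd(6,6)=6 -> preserves
  Option D: v=64, gcd(6,64)=2 -> changes
  Option E: v=70, gcd(6,70)=2 -> changes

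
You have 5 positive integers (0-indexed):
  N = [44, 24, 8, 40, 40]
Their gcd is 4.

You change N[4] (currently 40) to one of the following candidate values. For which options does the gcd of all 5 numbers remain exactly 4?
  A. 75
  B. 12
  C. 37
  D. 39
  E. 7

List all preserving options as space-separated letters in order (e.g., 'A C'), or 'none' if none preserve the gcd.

Answer: B

Derivation:
Old gcd = 4; gcd of others (without N[4]) = 4
New gcd for candidate v: gcd(4, v). Preserves old gcd iff gcd(4, v) = 4.
  Option A: v=75, gcd(4,75)=1 -> changes
  Option B: v=12, gcd(4,12)=4 -> preserves
  Option C: v=37, gcd(4,37)=1 -> changes
  Option D: v=39, gcd(4,39)=1 -> changes
  Option E: v=7, gcd(4,7)=1 -> changes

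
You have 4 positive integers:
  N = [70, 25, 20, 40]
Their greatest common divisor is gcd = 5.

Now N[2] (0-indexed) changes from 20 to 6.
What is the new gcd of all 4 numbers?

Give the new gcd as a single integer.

Numbers: [70, 25, 20, 40], gcd = 5
Change: index 2, 20 -> 6
gcd of the OTHER numbers (without index 2): gcd([70, 25, 40]) = 5
New gcd = gcd(g_others, new_val) = gcd(5, 6) = 1

Answer: 1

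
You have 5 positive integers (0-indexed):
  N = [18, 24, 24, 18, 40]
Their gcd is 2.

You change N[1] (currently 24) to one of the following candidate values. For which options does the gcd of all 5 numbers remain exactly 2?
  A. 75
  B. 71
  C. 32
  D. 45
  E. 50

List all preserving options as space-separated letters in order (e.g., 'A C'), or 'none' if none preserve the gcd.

Answer: C E

Derivation:
Old gcd = 2; gcd of others (without N[1]) = 2
New gcd for candidate v: gcd(2, v). Preserves old gcd iff gcd(2, v) = 2.
  Option A: v=75, gcd(2,75)=1 -> changes
  Option B: v=71, gcd(2,71)=1 -> changes
  Option C: v=32, gcd(2,32)=2 -> preserves
  Option D: v=45, gcd(2,45)=1 -> changes
  Option E: v=50, gcd(2,50)=2 -> preserves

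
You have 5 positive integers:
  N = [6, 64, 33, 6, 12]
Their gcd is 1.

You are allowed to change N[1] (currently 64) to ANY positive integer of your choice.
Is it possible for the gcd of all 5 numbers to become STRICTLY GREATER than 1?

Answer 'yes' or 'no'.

Current gcd = 1
gcd of all OTHER numbers (without N[1]=64): gcd([6, 33, 6, 12]) = 3
The new gcd after any change is gcd(3, new_value).
This can be at most 3.
Since 3 > old gcd 1, the gcd CAN increase (e.g., set N[1] = 3).

Answer: yes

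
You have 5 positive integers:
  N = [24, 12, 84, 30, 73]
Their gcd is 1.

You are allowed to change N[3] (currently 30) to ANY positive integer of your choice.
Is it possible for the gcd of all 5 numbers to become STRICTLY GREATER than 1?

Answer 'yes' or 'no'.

Current gcd = 1
gcd of all OTHER numbers (without N[3]=30): gcd([24, 12, 84, 73]) = 1
The new gcd after any change is gcd(1, new_value).
This can be at most 1.
Since 1 = old gcd 1, the gcd can only stay the same or decrease.

Answer: no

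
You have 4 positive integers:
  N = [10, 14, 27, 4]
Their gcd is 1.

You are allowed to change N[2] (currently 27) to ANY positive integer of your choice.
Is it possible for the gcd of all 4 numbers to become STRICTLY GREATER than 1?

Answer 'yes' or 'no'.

Current gcd = 1
gcd of all OTHER numbers (without N[2]=27): gcd([10, 14, 4]) = 2
The new gcd after any change is gcd(2, new_value).
This can be at most 2.
Since 2 > old gcd 1, the gcd CAN increase (e.g., set N[2] = 2).

Answer: yes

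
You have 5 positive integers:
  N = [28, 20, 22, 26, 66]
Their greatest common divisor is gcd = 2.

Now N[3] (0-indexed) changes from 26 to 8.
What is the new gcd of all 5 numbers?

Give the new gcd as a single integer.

Answer: 2

Derivation:
Numbers: [28, 20, 22, 26, 66], gcd = 2
Change: index 3, 26 -> 8
gcd of the OTHER numbers (without index 3): gcd([28, 20, 22, 66]) = 2
New gcd = gcd(g_others, new_val) = gcd(2, 8) = 2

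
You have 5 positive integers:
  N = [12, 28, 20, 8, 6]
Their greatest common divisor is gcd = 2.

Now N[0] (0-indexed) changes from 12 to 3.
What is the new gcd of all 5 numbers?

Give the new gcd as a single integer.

Answer: 1

Derivation:
Numbers: [12, 28, 20, 8, 6], gcd = 2
Change: index 0, 12 -> 3
gcd of the OTHER numbers (without index 0): gcd([28, 20, 8, 6]) = 2
New gcd = gcd(g_others, new_val) = gcd(2, 3) = 1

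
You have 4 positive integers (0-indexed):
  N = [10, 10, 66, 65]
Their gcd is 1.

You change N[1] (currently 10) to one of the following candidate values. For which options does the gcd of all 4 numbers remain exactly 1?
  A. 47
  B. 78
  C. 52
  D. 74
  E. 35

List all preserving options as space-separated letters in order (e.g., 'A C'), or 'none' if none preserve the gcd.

Answer: A B C D E

Derivation:
Old gcd = 1; gcd of others (without N[1]) = 1
New gcd for candidate v: gcd(1, v). Preserves old gcd iff gcd(1, v) = 1.
  Option A: v=47, gcd(1,47)=1 -> preserves
  Option B: v=78, gcd(1,78)=1 -> preserves
  Option C: v=52, gcd(1,52)=1 -> preserves
  Option D: v=74, gcd(1,74)=1 -> preserves
  Option E: v=35, gcd(1,35)=1 -> preserves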